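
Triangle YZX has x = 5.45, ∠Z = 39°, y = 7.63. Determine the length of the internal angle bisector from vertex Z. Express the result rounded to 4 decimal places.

t_Z ≈ 5.9936

By the law of cosines, z² = x² + y² − 2·x·y·cos Z = 23.287, so z ≈ 4.8256.
The bisector from Z has length 2·x·y·cos(∠Z/2)/(x+y) ≈ 5.9936.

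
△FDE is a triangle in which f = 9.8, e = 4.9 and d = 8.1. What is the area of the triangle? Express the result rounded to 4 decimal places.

Semiperimeter s = (9.8 + 8.1 + 4.9)/2 = 11.4.
Heron's formula: area = √(11.4·1.6·3.3·6.5) ≈ 19.78.

area ≈ 19.7800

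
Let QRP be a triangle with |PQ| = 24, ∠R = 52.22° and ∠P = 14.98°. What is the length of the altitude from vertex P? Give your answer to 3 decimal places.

The third angle is ∠Q = 180° − ∠R − ∠P = 112.80°.
Law of sines: |RP| = |PQ|·sin Q/sin R ≈ 27.993.
Law of sines: |QR| = |PQ|·sin P/sin R ≈ 7.8489.
Area = ½·|PQ|·|RP|·sin P ≈ 86.828.
The altitude from P has length 2·area/|QR| ≈ 22.125.

h_P ≈ 22.125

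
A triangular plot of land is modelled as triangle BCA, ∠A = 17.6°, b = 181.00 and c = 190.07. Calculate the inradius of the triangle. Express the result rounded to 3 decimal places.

By the law of cosines, a² = b² + c² − 2·b·c·cos A = 3303, so a ≈ 57.472.
Area = ½·b·c·sin A ≈ 5201.2.
Semiperimeter s = (181+190.07+57.472)/2 = 214.27.
Inradius = area/s = 5201.2/214.27 ≈ 24.274.

r ≈ 24.274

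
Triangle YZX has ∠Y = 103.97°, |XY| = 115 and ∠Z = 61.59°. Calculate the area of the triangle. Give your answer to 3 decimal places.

The third angle is ∠X = 180° − ∠Y − ∠Z = 14.44°.
Law of sines: |ZX| = |XY|·sin Y/sin Z ≈ 126.88.
Law of sines: |YZ| = |XY|·sin X/sin Z ≈ 32.604.
Area = ½·|XY|·|ZX|·sin X ≈ 1819.3.

area ≈ 1819.263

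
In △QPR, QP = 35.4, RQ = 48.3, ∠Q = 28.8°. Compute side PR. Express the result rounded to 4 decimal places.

24.2775

By the law of cosines, PR² = RQ² + QP² − 2·RQ·QP·cos Q = 589.4, so PR ≈ 24.277.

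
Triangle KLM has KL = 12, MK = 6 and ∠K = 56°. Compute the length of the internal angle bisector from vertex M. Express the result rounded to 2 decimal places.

By the law of cosines, LM² = MK² + KL² − 2·MK·KL·cos K = 99.476, so LM ≈ 9.9738.
Law of cosines again: cos M = (LM² + MK² − KL²)/(2·LM·MK) ≈ -0.07122, so ∠M ≈ 94.08°.
The bisector from M has length 2·LM·MK·cos(∠M/2)/(LM+MK) ≈ 5.1059.

t_M ≈ 5.11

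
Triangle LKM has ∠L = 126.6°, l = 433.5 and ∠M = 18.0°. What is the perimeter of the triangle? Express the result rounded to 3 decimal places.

The third angle is ∠K = 180° − ∠M − ∠L = 35.40°.
Law of sines: k = l·sin K/sin L ≈ 312.8.
Law of sines: m = l·sin M/sin L ≈ 166.86.
Semiperimeter s = (433.5+312.8+166.86)/2 = 456.58.
Perimeter = 433.5 + 312.8 + 166.86 = 913.16.

913.157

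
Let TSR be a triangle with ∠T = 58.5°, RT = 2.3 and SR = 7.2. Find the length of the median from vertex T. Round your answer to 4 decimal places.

Law of sines: sin S = RT·sin T/SR ≈ 0.27237.
Since SR ≥ RT, only the acute value applies: ∠S ≈ 15.81°.
Then ∠R = 180° − ∠T − ∠S ≈ 105.69°.
Law of sines gives TS = SR·sin R/sin T ≈ 8.1295.
Median from T: ½√(2·RT² + 2·TS² − SR²) ≈ 4.7676.

m_T ≈ 4.7676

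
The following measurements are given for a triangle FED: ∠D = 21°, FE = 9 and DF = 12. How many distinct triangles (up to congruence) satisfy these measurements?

2

DF·sin D = 12·sin(21°) ≈ 4.3.
Since DF sin D < FE < DF (4.3 < 9 < 12), two triangles exist.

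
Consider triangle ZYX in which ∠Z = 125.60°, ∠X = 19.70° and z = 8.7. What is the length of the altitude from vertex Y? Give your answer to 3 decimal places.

2.933

The third angle is ∠Y = 180° − ∠X − ∠Z = 34.70°.
Law of sines: y = z·sin Y/sin Z ≈ 6.0912.
Law of sines: x = z·sin X/sin Z ≈ 3.6068.
Area = ½·z·y·sin X ≈ 8.9319.
The altitude from Y has length 2·area/y ≈ 2.9327.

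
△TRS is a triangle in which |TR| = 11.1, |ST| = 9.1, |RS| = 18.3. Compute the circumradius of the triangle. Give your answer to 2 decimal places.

By the law of cosines, cos T = (|ST|² + |TR|² − |RS|²) / (2·|ST|·|TR|) ≈ -0.63791, so ∠T ≈ 2.263 rad.
Circumradius = |RS|/(2 sin T) ≈ 11.881.

11.88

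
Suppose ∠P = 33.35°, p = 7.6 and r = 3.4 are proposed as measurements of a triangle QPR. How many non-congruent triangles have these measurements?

r·sin P = 3.4·sin(33.35°) ≈ 1.869.
Since p ≥ r, exactly one triangle exists.

1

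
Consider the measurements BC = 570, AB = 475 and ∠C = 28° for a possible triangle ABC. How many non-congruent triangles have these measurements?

BC·sin C = 570·sin(28°) ≈ 267.6.
Since BC sin C < AB < BC (267.6 < 475 < 570), two triangles exist.

2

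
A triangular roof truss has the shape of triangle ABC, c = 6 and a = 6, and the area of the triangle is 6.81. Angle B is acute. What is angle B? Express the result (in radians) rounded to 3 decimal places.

From area = ½·c·a·sin B, we get sin B = 2·area/(c·a) ≈ 0.37833.
Taking the acute solution, ∠B ≈ 0.388 rad.

0.388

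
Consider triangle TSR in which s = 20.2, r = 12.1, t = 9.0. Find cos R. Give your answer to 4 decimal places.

0.9423

By the law of cosines, cos R = (t² + s² − r²) / (2·t·s) ≈ 0.94233, so ∠R ≈ 19.55°.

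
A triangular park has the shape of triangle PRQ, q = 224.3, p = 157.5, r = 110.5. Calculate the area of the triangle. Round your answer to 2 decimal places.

Semiperimeter s = (157.5 + 110.5 + 224.3)/2 = 246.15.
Heron's formula: area = √(246.15·88.65·135.65·21.85) ≈ 8042.2.

8042.20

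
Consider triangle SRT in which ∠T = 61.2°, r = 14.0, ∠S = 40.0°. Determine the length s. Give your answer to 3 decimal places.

9.174

The third angle is ∠R = 180° − ∠T − ∠S = 78.80°.
Law of sines: s = r·sin S/sin R ≈ 9.1737.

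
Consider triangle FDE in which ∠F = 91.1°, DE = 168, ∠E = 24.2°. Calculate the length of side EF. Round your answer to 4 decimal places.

The third angle is ∠D = 180° − ∠E − ∠F = 64.70°.
Law of sines: EF = DE·sin D/sin F ≈ 151.91.

151.9139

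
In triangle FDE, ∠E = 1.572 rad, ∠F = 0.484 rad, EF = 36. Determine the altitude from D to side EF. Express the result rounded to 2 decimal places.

h_D ≈ 18.94

The third angle is ∠D = π − ∠E − ∠F = 1.086 rad.
Law of sines: DE = EF·sin F/sin D ≈ 18.937.
Law of sines: FD = EF·sin E/sin D ≈ 40.697.
Area = ½·EF·DE·sin E ≈ 340.87.
The altitude from D has length 2·area/EF ≈ 18.937.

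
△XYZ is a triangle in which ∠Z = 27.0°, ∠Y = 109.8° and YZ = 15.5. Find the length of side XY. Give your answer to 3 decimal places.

The third angle is ∠X = 180° − ∠Y − ∠Z = 43.20°.
Law of sines: XY = YZ·sin Z/sin X ≈ 10.28.

10.280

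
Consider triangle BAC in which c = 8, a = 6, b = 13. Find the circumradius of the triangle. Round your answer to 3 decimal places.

9.349

By the law of cosines, cos B = (a² + c² − b²) / (2·a·c) ≈ -0.71875, so ∠B ≈ 135.95°.
Circumradius = b/(2 sin B) ≈ 9.3489.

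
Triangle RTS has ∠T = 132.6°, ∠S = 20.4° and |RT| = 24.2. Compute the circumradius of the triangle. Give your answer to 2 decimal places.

The third angle is ∠R = 180° − ∠T − ∠S = 27.00°.
Law of sines: |TS| = |RT|·sin R/sin S ≈ 31.519.
Law of sines: |SR| = |RT|·sin T/sin S ≈ 51.104.
Circumradius = |RT|/(2 sin S) ≈ 34.713.

34.71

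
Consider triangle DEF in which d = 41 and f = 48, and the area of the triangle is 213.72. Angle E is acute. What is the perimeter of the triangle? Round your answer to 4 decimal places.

perimeter ≈ 100.9566

From area = ½·f·d·sin E, we get sin E = 2·area/(f·d) ≈ 0.21720.
Taking the acute solution, ∠E ≈ 12.54°.
Law of cosines then gives e ≈ 11.957.
Perimeter = 41 + 11.957 + 48 = 100.96.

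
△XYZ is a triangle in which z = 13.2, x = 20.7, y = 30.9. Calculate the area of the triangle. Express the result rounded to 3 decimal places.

104.487

Semiperimeter s = (20.7 + 30.9 + 13.2)/2 = 32.4.
Heron's formula: area = √(32.4·11.7·1.5·19.2) ≈ 104.49.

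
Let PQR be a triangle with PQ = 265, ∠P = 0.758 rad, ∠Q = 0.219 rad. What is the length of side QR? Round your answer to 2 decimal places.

The third angle is ∠R = π − ∠P − ∠Q = 2.165 rad.
Law of sines: QR = PQ·sin P/sin R ≈ 219.81.

219.81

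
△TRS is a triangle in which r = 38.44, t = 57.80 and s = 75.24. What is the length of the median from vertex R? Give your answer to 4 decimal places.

Median from R: ½√(2·s² + 2·t² − r²) ≈ 64.277.

m_R ≈ 64.2771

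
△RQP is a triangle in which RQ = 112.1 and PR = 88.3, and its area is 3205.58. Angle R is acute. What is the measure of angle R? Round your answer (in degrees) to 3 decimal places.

From area = ½·PR·RQ·sin R, we get sin R = 2·area/(PR·RQ) ≈ 0.64769.
Taking the acute solution, ∠R ≈ 40.37°.

40.368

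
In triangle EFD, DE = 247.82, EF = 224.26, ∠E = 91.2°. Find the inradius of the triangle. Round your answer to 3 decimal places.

r ≈ 68.617

By the law of cosines, FD² = DE² + EF² − 2·DE·EF·cos E = 1.1404e+05, so FD ≈ 337.69.
Area = ½·DE·EF·sin E ≈ 27782.
Semiperimeter s = (337.69+247.82+224.26)/2 = 404.89.
Inradius = area/s = 27782/404.89 ≈ 68.617.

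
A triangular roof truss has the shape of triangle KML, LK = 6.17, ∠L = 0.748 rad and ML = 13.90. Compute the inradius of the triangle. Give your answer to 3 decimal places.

By the law of cosines, KM² = ML² + LK² − 2·ML·LK·cos L = 105.54, so KM ≈ 10.273.
Area = ½·ML·LK·sin L ≈ 29.167.
Semiperimeter s = (13.9+6.17+10.273)/2 = 15.172.
Inradius = area/s = 29.167/15.172 ≈ 1.9225.

1.922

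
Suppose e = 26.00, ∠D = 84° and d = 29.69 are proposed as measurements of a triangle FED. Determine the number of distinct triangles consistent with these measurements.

1

e·sin D = 26.00·sin(84°) ≈ 25.86.
Since d ≥ e, exactly one triangle exists.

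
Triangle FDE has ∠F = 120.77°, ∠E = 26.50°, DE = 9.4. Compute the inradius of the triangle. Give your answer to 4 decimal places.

The third angle is ∠D = 180° − ∠E − ∠F = 32.73°.
Law of sines: EF = DE·sin D/sin F ≈ 5.9151.
Law of sines: FD = DE·sin E/sin F ≈ 4.8814.
Area = ½·DE·EF·sin E ≈ 12.405.
Semiperimeter s = (9.4+5.9151+4.8814)/2 = 10.098.
Inradius = area/s = 12.405/10.098 ≈ 1.2284.

r ≈ 1.2284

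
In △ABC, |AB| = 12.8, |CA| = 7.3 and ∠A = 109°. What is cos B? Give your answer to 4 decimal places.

By the law of cosines, |BC|² = |CA|² + |AB|² − 2·|CA|·|AB|·cos A = 277.97, so |BC| ≈ 16.672.
Law of cosines again: cos B = (|AB|² + |BC|² − |CA|²)/(2·|AB|·|BC|) ≈ 0.91028, so ∠B ≈ 24.46°.

0.9103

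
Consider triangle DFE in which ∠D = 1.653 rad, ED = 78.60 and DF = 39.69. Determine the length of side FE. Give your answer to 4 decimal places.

90.9152

By the law of cosines, FE² = ED² + DF² − 2·ED·DF·cos D = 8265.6, so FE ≈ 90.915.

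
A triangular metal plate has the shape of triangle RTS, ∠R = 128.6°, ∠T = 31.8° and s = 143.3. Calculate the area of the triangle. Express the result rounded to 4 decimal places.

12605.1234

The third angle is ∠S = 180° − ∠R − ∠T = 19.60°.
Law of sines: r = s·sin R/sin S ≈ 333.85.
Law of sines: t = s·sin T/sin S ≈ 225.11.
Area = ½·s·r·sin T ≈ 12605.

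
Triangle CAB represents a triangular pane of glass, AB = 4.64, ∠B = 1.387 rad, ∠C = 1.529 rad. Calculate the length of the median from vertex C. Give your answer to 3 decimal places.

The third angle is ∠A = π − ∠B − ∠C = 0.226 rad.
Law of sines: BC = AB·sin A/sin C ≈ 1.0388.
Law of sines: CA = AB·sin B/sin C ≈ 4.5658.
Median from C: ½√(2·BC² + 2·CA² − AB²) ≈ 2.3623.

m_C ≈ 2.362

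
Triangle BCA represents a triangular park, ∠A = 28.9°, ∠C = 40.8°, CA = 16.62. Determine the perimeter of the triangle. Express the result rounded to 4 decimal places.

The third angle is ∠B = 180° − ∠C − ∠A = 110.30°.
Law of sines: AB = CA·sin C/sin B ≈ 11.579.
Law of sines: BC = CA·sin A/sin B ≈ 8.5641.
Semiperimeter s = (16.62+11.579+8.5641)/2 = 18.382.
Perimeter = 16.62 + 11.579 + 8.5641 = 36.763.

36.7631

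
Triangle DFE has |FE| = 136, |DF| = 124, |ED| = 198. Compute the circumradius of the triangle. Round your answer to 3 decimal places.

R ≈ 100.261

By the law of cosines, cos D = (|ED|² + |DF|² − |FE|²) / (2·|ED|·|DF|) ≈ 0.73485, so ∠D ≈ 42.71°.
Circumradius = |FE|/(2 sin D) ≈ 100.26.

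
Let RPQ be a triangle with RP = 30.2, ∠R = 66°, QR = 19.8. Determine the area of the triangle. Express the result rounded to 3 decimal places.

area ≈ 273.132

Area = ½·QR·RP·sin R ≈ 273.13.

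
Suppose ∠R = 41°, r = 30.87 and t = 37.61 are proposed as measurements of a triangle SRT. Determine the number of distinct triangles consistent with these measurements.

t·sin R = 37.61·sin(41°) ≈ 24.67.
Since t sin R < r < t (24.67 < 30.87 < 37.61), two triangles exist.

2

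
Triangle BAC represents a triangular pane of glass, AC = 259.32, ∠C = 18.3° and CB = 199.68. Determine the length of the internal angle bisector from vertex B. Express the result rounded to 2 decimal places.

t_B ≈ 64.06

By the law of cosines, BA² = AC² + CB² − 2·AC·CB·cos C = 8794.5, so BA ≈ 93.779.
Law of cosines again: cos B = (CB² + BA² − AC²)/(2·CB·BA) ≈ -0.49611, so ∠B ≈ 119.74°.
The bisector from B has length 2·CB·BA·cos(∠B/2)/(CB+BA) ≈ 64.058.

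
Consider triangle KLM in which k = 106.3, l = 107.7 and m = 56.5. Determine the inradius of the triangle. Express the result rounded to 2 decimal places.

Semiperimeter s = (106.3 + 107.7 + 56.5)/2 = 135.25.
Heron's formula: area = √(135.25·28.95·27.55·78.75) ≈ 2914.6.
Inradius = area/s = 2914.6/135.25 ≈ 21.55.

r ≈ 21.55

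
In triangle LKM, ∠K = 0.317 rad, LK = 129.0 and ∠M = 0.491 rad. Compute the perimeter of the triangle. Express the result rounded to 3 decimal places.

perimeter ≈ 412.063

The third angle is ∠L = π − ∠K − ∠M = 2.334 rad.
Law of sines: KM = LK·sin L/sin M ≈ 197.78.
Law of sines: ML = LK·sin K/sin M ≈ 85.283.
Semiperimeter s = (197.78+85.283+129)/2 = 206.03.
Perimeter = 197.78 + 85.283 + 129 = 412.06.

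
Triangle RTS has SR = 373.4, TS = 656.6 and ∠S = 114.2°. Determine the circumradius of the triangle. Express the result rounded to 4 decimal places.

481.5061

By the law of cosines, RT² = TS² + SR² − 2·TS·SR·cos S = 7.7156e+05, so RT ≈ 878.38.
Area = ½·TS·SR·sin S ≈ 1.1181e+05.
Circumradius = RT/(2 sin S) ≈ 481.51.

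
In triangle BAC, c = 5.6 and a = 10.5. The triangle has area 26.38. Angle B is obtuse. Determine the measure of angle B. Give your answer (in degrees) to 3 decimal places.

From area = ½·a·c·sin B, we get sin B = 2·area/(a·c) ≈ 0.89728.
Taking the obtuse solution, ∠B ≈ 116.20°.

∠B ≈ 116.197°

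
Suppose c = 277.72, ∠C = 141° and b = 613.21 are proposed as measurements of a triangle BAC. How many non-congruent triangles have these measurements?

b·sin C = 613.21·sin(141°) ≈ 385.9.
Since ∠C is not acute, a triangle exists only if c > b; here c ≤ b, so there is no triangle.

0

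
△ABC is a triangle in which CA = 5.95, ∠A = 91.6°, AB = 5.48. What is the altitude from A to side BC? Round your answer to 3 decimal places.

h_A ≈ 3.974

By the law of cosines, BC² = CA² + AB² − 2·CA·AB·cos A = 67.254, so BC ≈ 8.2008.
Area = ½·CA·AB·sin A ≈ 16.297.
The altitude from A has length 2·area/BC ≈ 3.9744.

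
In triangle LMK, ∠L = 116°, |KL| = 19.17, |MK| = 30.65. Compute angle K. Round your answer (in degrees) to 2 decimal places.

29.80

Law of sines: sin M = |KL|·sin L/|MK| ≈ 0.56215.
Since |MK| ≥ |KL|, only the acute value applies: ∠M ≈ 34.20°.
Then ∠K = 180° − ∠L − ∠M ≈ 29.80°.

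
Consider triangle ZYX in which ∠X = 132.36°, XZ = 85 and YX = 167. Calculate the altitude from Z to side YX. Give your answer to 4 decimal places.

By the law of cosines, ZY² = YX² + XZ² − 2·YX·XZ·cos X = 54243, so ZY ≈ 232.9.
Area = ½·YX·XZ·sin X ≈ 5244.5.
The altitude from Z has length 2·area/YX ≈ 62.809.

62.8087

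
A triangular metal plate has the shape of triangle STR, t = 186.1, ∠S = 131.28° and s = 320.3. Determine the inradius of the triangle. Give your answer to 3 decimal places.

34.429

Law of sines: sin T = t·sin S/s ≈ 0.43663.
Since s ≥ t, only the acute value applies: ∠T ≈ 25.89°.
Then ∠R = 180° − ∠S − ∠T ≈ 22.83°.
Law of sines gives r = s·sin R/sin S ≈ 165.38.
Area = ½·s·t·sin R ≈ 11564.
Semiperimeter p = (320.3+186.1+165.38)/2 = 335.89.
Inradius = area/p = 11564/335.89 ≈ 34.429.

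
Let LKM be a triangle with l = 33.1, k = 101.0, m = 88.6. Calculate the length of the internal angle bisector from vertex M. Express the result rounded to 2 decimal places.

By the law of cosines, cos M = (l² + k² − m²) / (2·l·k) ≈ 0.51549, so ∠M ≈ 58.97°.
The bisector from M has length 2·l·k·cos(∠M/2)/(l+k) ≈ 43.402.

t_M ≈ 43.40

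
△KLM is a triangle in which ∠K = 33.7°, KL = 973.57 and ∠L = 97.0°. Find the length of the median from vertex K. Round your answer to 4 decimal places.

1076.7058

The third angle is ∠M = 180° − ∠K − ∠L = 49.30°.
Law of sines: LM = KL·sin K/sin M ≈ 712.51.
Law of sines: MK = KL·sin L/sin M ≈ 1274.6.
Median from K: ½√(2·MK² + 2·KL² − LM²) ≈ 1076.7.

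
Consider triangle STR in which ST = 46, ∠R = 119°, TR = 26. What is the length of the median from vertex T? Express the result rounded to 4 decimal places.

Law of sines: sin S = TR·sin R/ST ≈ 0.49435.
Since ST ≥ TR, only the acute value applies: ∠S ≈ 29.63°.
Then ∠T = 180° − ∠R − ∠S ≈ 31.37°.
Law of sines gives RS = ST·sin T/sin R ≈ 27.381.
Median from T: ½√(2·ST² + 2·TR² − RS²) ≈ 34.764.

m_T ≈ 34.7645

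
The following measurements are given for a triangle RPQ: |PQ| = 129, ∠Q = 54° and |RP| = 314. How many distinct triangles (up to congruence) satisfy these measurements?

1

|PQ|·sin Q = 129·sin(54°) ≈ 104.4.
Since |RP| ≥ |PQ|, exactly one triangle exists.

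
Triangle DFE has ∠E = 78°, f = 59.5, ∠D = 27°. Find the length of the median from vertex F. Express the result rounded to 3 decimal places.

The third angle is ∠F = 180° − ∠E − ∠D = 75.00°.
Law of sines: d = f·sin D/sin F ≈ 27.965.
Law of sines: e = f·sin E/sin F ≈ 60.253.
Median from F: ½√(2·e² + 2·d² − f²) ≈ 36.348.

m_F ≈ 36.348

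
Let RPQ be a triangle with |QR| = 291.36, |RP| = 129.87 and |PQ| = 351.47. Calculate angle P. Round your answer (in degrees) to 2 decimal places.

By the law of cosines, cos P = (|RP|² + |PQ|² − |QR|²) / (2·|RP|·|PQ|) ≈ 0.60802, so ∠P ≈ 52.55°.

∠P ≈ 52.55°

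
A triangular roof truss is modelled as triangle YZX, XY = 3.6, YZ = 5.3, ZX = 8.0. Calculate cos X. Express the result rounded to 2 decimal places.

By the law of cosines, cos X = (ZX² + XY² − YZ²) / (2·ZX·XY) ≈ 0.84844, so ∠X ≈ 31.96°.

cos X ≈ 0.85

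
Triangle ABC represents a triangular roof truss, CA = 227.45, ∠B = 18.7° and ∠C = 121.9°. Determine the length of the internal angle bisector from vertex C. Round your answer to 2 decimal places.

146.76

The third angle is ∠A = 180° − ∠B − ∠C = 39.40°.
Law of sines: BC = CA·sin A/sin B ≈ 450.29.
Law of sines: AB = CA·sin C/sin B ≈ 602.28.
The bisector from C has length 2·BC·CA·cos(∠C/2)/(BC+CA) ≈ 146.76.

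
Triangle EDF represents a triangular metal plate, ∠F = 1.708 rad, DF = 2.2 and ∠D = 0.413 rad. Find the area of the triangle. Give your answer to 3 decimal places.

The third angle is ∠E = π − ∠D − ∠F = 1.021 rad.
Law of sines: FE = DF·sin D/sin E ≈ 1.0359.
Law of sines: ED = DF·sin F/sin E ≈ 2.5566.
Area = ½·DF·FE·sin F ≈ 1.1287.

area ≈ 1.129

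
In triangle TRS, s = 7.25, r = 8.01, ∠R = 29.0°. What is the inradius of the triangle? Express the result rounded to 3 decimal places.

Law of sines: sin S = s·sin R/r ≈ 0.43881.
Since r ≥ s, only the acute value applies: ∠S ≈ 26.03°.
Then ∠T = 180° − ∠R − ∠S ≈ 124.97°.
Law of sines gives t = r·sin T/sin R ≈ 13.539.
Area = ½·r·s·sin T ≈ 23.793.
Semiperimeter p = (13.539+8.01+7.25)/2 = 14.399.
Inradius = area/p = 23.793/14.399 ≈ 1.6524.

1.652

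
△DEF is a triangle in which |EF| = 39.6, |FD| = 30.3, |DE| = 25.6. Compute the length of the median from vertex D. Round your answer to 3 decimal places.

Median from D: ½√(2·|FD|² + 2·|DE|² − |EF|²) ≈ 19.867.

m_D ≈ 19.867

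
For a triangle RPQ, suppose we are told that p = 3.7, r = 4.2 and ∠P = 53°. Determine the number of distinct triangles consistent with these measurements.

r·sin P = 4.2·sin(53°) ≈ 3.354.
Since r sin P < p < r (3.354 < 3.7 < 4.2), two triangles exist.

2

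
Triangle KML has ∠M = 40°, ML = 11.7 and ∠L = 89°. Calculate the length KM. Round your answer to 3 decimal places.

The third angle is ∠K = 180° − ∠M − ∠L = 51.00°.
Law of sines: KM = ML·sin L/sin K ≈ 15.053.

15.053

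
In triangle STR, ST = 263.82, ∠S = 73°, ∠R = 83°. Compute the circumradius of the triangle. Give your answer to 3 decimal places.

132.901

The third angle is ∠T = 180° − ∠R − ∠S = 24.00°.
Law of sines: TR = ST·sin S/sin R ≈ 254.19.
Law of sines: RS = ST·sin T/sin R ≈ 108.11.
Circumradius = ST/(2 sin R) ≈ 132.9.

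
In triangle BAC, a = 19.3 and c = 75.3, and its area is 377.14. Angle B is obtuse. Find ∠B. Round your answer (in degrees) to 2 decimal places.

From area = ½·a·c·sin B, we get sin B = 2·area/(a·c) ≈ 0.51902.
Taking the obtuse solution, ∠B ≈ 148.73°.

∠B ≈ 148.73°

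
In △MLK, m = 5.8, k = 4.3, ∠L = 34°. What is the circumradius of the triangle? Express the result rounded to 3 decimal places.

By the law of cosines, l² = k² + m² − 2·k·m·cos L = 10.778, so l ≈ 3.2829.
Area = ½·k·m·sin L ≈ 6.9731.
Circumradius = l/(2 sin L) ≈ 2.9354.

R ≈ 2.935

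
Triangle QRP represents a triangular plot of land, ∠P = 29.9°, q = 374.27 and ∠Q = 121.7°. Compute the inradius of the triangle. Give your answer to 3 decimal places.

The third angle is ∠R = 180° − ∠P − ∠Q = 28.40°.
Law of sines: r = q·sin R/sin Q ≈ 209.23.
Law of sines: p = q·sin P/sin Q ≈ 219.28.
Area = ½·q·r·sin P ≈ 19518.
Semiperimeter s = (374.27+209.23+219.28)/2 = 401.39.
Inradius = area/s = 19518/401.39 ≈ 48.625.

48.625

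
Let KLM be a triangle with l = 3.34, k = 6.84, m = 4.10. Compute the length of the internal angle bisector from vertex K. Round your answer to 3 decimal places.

By the law of cosines, cos K = (l² + m² − k²) / (2·l·m) ≈ -0.68716, so ∠K ≈ 133.41°.
The bisector from K has length 2·l·m·cos(∠K/2)/(l+m) ≈ 1.4559.

t_K ≈ 1.456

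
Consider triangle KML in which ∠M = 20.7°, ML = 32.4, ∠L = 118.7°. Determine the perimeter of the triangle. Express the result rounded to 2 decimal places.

The third angle is ∠K = 180° − ∠M − ∠L = 40.60°.
Law of sines: LK = ML·sin M/sin K ≈ 17.598.
Law of sines: KM = ML·sin L/sin K ≈ 43.67.
Semiperimeter s = (32.4+17.598+43.67)/2 = 46.834.
Perimeter = 32.4 + 17.598 + 43.67 = 93.669.

93.67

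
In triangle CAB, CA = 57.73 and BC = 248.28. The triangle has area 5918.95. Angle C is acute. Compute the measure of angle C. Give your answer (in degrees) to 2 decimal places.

From area = ½·BC·CA·sin C, we get sin C = 2·area/(BC·CA) ≈ 0.82591.
Taking the acute solution, ∠C ≈ 55.68°.

55.68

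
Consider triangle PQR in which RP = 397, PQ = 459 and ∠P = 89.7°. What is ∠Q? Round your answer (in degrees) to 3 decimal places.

40.986

By the law of cosines, QR² = RP² + PQ² − 2·RP·PQ·cos P = 3.6638e+05, so QR ≈ 605.29.
Law of cosines again: cos Q = (PQ² + QR² − RP²)/(2·PQ·QR) ≈ 0.75487, so ∠Q ≈ 40.99°.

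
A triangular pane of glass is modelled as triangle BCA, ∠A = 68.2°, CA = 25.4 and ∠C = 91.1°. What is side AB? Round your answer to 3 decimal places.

The third angle is ∠B = 180° − ∠C − ∠A = 20.70°.
Law of sines: AB = CA·sin C/sin B ≈ 71.845.

71.845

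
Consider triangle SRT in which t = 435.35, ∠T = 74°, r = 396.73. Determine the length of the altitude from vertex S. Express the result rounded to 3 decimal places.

Law of sines: sin R = r·sin T/t ≈ 0.87599.
Since t ≥ r, only the acute value applies: ∠R ≈ 61.16°.
Then ∠S = 180° − ∠T − ∠R ≈ 44.84°.
Law of sines gives s = t·sin S/sin T ≈ 319.34.
Area = ½·t·r·sin S ≈ 60891.
The altitude from S has length 2·area/s ≈ 381.36.

381.361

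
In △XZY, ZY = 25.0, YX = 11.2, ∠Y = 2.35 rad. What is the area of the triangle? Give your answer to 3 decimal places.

99.606

Area = ½·ZY·YX·sin Y ≈ 99.606.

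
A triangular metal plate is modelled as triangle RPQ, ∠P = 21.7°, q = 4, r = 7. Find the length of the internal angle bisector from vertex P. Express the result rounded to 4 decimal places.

By the law of cosines, p² = q² + r² − 2·q·r·cos P = 12.969, so p ≈ 3.6012.
The bisector from P has length 2·q·r·cos(∠P/2)/(q+r) ≈ 4.9999.

4.9999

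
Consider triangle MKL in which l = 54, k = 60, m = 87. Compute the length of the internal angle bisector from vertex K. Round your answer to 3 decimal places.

By the law of cosines, cos K = (l² + m² − k²) / (2·l·m) ≈ 0.73276, so ∠K ≈ 42.88°.
The bisector from K has length 2·l·m·cos(∠K/2)/(l+m) ≈ 62.027.

t_K ≈ 62.027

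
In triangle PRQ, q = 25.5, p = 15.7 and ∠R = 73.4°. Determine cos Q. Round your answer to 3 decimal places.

By the law of cosines, r² = q² + p² − 2·q·p·cos R = 667.99, so r ≈ 25.845.
Law of cosines again: cos Q = (p² + r² − q²)/(2·p·r) ≈ 0.32559, so ∠Q ≈ 71.00°.

cos Q ≈ 0.326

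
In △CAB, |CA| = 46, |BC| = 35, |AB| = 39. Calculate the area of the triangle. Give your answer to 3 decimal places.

664.078

Semiperimeter s = (39 + 35 + 46)/2 = 60.
Heron's formula: area = √(60·21·25·14) ≈ 664.08.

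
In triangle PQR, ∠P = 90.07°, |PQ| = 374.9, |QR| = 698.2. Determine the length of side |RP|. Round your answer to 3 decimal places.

588.553

Law of sines: sin R = |PQ|·sin P/|QR| ≈ 0.53695.
Since |QR| ≥ |PQ|, only the acute value applies: ∠R ≈ 32.48°.
Then ∠Q = 180° − ∠P − ∠R ≈ 57.45°.
Law of sines gives |RP| = |QR|·sin Q/sin P ≈ 588.55.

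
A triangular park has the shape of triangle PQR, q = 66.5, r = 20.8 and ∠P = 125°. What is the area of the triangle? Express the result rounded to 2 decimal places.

area ≈ 566.53

Area = ½·q·r·sin P ≈ 566.53.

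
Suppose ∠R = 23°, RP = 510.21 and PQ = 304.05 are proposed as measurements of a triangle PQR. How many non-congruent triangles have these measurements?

RP·sin R = 510.21·sin(23°) ≈ 199.4.
Since RP sin R < PQ < RP (199.4 < 304.05 < 510.21), two triangles exist.

2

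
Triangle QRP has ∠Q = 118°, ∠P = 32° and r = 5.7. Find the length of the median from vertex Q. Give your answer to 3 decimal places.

3.027

The third angle is ∠R = 180° − ∠P − ∠Q = 30.00°.
Law of sines: q = r·sin Q/sin R ≈ 10.066.
Law of sines: p = r·sin P/sin R ≈ 6.0411.
Median from Q: ½√(2·r² + 2·p² − q²) ≈ 3.0271.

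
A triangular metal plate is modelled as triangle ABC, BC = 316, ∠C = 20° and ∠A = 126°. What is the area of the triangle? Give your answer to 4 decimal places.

area ≈ 11803.2026

The third angle is ∠B = 180° − ∠C − ∠A = 34.00°.
Law of sines: CA = BC·sin B/sin A ≈ 218.42.
Law of sines: AB = BC·sin C/sin A ≈ 133.59.
Area = ½·BC·CA·sin C ≈ 11803.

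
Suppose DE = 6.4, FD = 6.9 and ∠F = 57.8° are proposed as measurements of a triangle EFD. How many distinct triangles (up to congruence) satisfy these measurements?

2

FD·sin F = 6.9·sin(57.8°) ≈ 5.839.
Since FD sin F < DE < FD (5.839 < 6.4 < 6.9), two triangles exist.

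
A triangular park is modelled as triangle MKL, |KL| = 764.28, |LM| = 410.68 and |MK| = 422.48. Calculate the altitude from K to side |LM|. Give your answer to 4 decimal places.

h_K ≈ 308.6214

Semiperimeter s = (764.28 + 410.68 + 422.48)/2 = 798.72.
Heron's formula: area = √(798.72·34.44·388.04·376.24) ≈ 63372.
The altitude from K has length 2·area/|LM| ≈ 308.62.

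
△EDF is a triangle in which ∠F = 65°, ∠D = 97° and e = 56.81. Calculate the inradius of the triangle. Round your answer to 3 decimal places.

23.146

The third angle is ∠E = 180° − ∠D − ∠F = 18.00°.
Law of sines: d = e·sin D/sin E ≈ 182.47.
Law of sines: f = e·sin F/sin E ≈ 166.62.
Area = ½·e·d·sin F ≈ 4697.5.
Semiperimeter s = (56.81+182.47+166.62)/2 = 202.95.
Inradius = area/s = 4697.5/202.95 ≈ 23.146.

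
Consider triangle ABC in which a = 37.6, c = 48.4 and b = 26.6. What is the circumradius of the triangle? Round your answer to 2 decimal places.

R ≈ 24.35

By the law of cosines, cos A = (b² + c² − a²) / (2·b·c) ≈ 0.63551, so ∠A ≈ 50.54°.
Circumradius = a/(2 sin A) ≈ 24.349.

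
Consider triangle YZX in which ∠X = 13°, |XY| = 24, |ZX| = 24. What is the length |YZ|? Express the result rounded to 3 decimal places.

By the law of cosines, |YZ|² = |ZX|² + |XY|² − 2·|ZX|·|XY|·cos X = 29.526, so |YZ| ≈ 5.4338.

5.434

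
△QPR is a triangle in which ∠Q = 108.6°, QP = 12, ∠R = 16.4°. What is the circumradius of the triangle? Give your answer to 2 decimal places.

The third angle is ∠P = 180° − ∠R − ∠Q = 55.00°.
Law of sines: PR = QP·sin Q/sin R ≈ 40.282.
Law of sines: RQ = QP·sin P/sin R ≈ 34.815.
Circumradius = QP/(2 sin R) ≈ 21.251.

21.25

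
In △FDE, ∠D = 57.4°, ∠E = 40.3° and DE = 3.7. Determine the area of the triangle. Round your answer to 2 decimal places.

The third angle is ∠F = 180° − ∠D − ∠E = 82.30°.
Law of sines: EF = DE·sin D/sin F ≈ 3.1454.
Law of sines: FD = DE·sin E/sin F ≈ 2.4149.
Area = ½·DE·EF·sin E ≈ 3.7637.

3.76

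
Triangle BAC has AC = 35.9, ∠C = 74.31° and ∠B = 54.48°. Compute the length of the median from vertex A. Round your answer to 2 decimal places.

35.36

The third angle is ∠A = 180° − ∠C − ∠B = 51.21°.
Law of sines: CB = AC·sin A/sin B ≈ 34.38.
Law of sines: BA = AC·sin C/sin B ≈ 42.464.
Median from A: ½√(2·BA² + 2·AC² − CB²) ≈ 35.363.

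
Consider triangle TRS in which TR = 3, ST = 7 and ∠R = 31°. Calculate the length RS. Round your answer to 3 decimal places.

Law of sines: sin S = TR·sin R/ST ≈ 0.22073.
Since ST ≥ TR, only the acute value applies: ∠S ≈ 12.75°.
Then ∠T = 180° − ∠R − ∠S ≈ 136.25°.
Law of sines gives RS = ST·sin T/sin R ≈ 9.3988.

9.399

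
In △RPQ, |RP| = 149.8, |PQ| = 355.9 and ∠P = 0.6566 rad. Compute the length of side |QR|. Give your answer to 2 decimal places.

By the law of cosines, |QR|² = |RP|² + |PQ|² − 2·|RP|·|PQ|·cos P = 64648, so |QR| ≈ 254.26.

254.26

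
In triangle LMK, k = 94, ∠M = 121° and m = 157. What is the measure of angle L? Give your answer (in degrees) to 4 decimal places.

∠L ≈ 28.1222°

Law of sines: sin K = k·sin M/m ≈ 0.51321.
Since m ≥ k, only the acute value applies: ∠K ≈ 30.88°.
Then ∠L = 180° − ∠M − ∠K ≈ 28.12°.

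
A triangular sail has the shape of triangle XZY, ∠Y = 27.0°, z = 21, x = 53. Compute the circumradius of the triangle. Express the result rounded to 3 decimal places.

By the law of cosines, y² = x² + z² − 2·x·z·cos Y = 1266.6, so y ≈ 35.59.
Area = ½·x·z·sin Y ≈ 252.65.
Circumradius = y/(2 sin Y) ≈ 39.196.

R ≈ 39.196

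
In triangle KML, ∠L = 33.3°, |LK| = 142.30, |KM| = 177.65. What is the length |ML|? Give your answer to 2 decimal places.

278.48

Law of sines: sin M = |LK|·sin L/|KM| ≈ 0.43977.
Since |KM| ≥ |LK|, only the acute value applies: ∠M ≈ 26.09°.
Then ∠K = 180° − ∠L − ∠M ≈ 120.61°.
Law of sines gives |ML| = |KM|·sin K/sin L ≈ 278.48.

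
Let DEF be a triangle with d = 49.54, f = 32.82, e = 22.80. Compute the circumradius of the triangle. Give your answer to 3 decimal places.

By the law of cosines, cos D = (e² + f² − d²) / (2·e·f) ≈ -0.57278, so ∠D ≈ 2.1807 rad.
Circumradius = d/(2 sin D) ≈ 30.218.

R ≈ 30.218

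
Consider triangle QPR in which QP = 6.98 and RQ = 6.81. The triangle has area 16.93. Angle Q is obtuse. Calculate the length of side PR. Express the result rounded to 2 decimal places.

12.72

From area = ½·RQ·QP·sin Q, we get sin Q = 2·area/(RQ·QP) ≈ 0.71234.
Taking the obtuse solution, ∠Q ≈ 134.57°.
Law of cosines then gives PR ≈ 12.721.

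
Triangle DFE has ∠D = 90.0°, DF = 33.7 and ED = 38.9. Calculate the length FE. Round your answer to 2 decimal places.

51.47

By the law of cosines, FE² = ED² + DF² − 2·ED·DF·cos D = 2648.9, so FE ≈ 51.467.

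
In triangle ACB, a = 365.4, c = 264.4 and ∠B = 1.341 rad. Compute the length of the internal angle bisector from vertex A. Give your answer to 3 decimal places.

271.228

By the law of cosines, b² = a² + c² − 2·a·c·cos B = 1.5941e+05, so b ≈ 399.26.
Law of cosines again: cos A = (c² + b² − a²)/(2·c·b) ≈ 0.45376, so ∠A ≈ 1.100 rad.
The bisector from A has length 2·c·b·cos(∠A/2)/(c+b) ≈ 271.23.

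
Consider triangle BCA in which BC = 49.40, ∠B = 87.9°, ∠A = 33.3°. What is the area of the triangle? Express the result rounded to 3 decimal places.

The third angle is ∠C = 180° − ∠A − ∠B = 58.80°.
Law of sines: CA = BC·sin B/sin A ≈ 89.918.
Law of sines: AB = BC·sin C/sin A ≈ 76.964.
Area = ½·BC·CA·sin C ≈ 1899.7.

area ≈ 1899.734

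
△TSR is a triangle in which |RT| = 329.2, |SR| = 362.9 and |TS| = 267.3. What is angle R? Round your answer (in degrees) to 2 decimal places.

45.11

By the law of cosines, cos R = (|SR|² + |RT|² − |TS|²) / (2·|SR|·|RT|) ≈ 0.70572, so ∠R ≈ 45.11°.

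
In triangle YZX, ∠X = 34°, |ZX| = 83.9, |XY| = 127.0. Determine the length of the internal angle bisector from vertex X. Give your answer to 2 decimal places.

By the law of cosines, |YZ|² = |ZX|² + |XY|² − 2·|ZX|·|XY|·cos X = 5500.9, so |YZ| ≈ 74.168.
The bisector from X has length 2·|ZX|·|XY|·cos(∠X/2)/(|ZX|+|XY|) ≈ 96.631.

96.63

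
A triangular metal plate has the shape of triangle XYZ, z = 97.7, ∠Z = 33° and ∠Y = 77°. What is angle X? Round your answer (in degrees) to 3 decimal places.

∠X ≈ 70.000°

The third angle is ∠X = 180° − ∠Y − ∠Z = 70.00°.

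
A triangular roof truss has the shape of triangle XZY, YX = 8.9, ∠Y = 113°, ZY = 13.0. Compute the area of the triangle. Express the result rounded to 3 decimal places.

area ≈ 53.251

Area = ½·ZY·YX·sin Y ≈ 53.251.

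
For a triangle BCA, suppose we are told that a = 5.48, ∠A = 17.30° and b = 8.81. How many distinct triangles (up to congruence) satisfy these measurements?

2

b·sin A = 8.81·sin(17.30°) ≈ 2.62.
Since b sin A < a < b (2.62 < 5.48 < 8.81), two triangles exist.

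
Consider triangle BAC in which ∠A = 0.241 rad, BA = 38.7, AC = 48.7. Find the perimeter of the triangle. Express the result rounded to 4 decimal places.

By the law of cosines, CB² = BA² + AC² − 2·BA·AC·cos A = 208.94, so CB ≈ 14.455.
Semiperimeter s = (48.7+14.455+38.7)/2 = 50.927.
Perimeter = 48.7 + 14.455 + 38.7 = 101.85.

101.8546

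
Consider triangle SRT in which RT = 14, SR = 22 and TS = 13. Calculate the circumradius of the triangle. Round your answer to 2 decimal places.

11.64

By the law of cosines, cos S = (TS² + SR² − RT²) / (2·TS·SR) ≈ 0.79895, so ∠S ≈ 0.645 rad.
Circumradius = RT/(2 sin S) ≈ 11.64.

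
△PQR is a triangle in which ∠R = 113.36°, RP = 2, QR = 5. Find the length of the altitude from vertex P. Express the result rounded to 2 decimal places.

h_P ≈ 1.84

By the law of cosines, PQ² = QR² + RP² − 2·QR·RP·cos R = 36.93, so PQ ≈ 6.077.
Area = ½·QR·RP·sin R ≈ 4.5902.
The altitude from P has length 2·area/QR ≈ 1.8361.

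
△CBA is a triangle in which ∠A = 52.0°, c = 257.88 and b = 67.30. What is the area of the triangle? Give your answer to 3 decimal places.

area ≈ 6838.091

Area = ½·c·b·sin A ≈ 6838.1.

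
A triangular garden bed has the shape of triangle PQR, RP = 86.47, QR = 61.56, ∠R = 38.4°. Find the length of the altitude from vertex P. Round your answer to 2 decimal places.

53.71

By the law of cosines, PQ² = QR² + RP² − 2·QR·RP·cos R = 2923.3, so PQ ≈ 54.068.
Area = ½·QR·RP·sin R ≈ 1653.2.
The altitude from P has length 2·area/QR ≈ 53.711.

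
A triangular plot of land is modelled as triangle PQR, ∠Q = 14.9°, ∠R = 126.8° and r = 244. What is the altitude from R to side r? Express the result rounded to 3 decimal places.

The third angle is ∠P = 180° − ∠Q − ∠R = 38.30°.
Law of sines: p = r·sin P/sin R ≈ 188.86.
Law of sines: q = r·sin Q/sin R ≈ 78.354.
Area = ½·r·p·sin Q ≈ 5924.6.
The altitude from R has length 2·area/r ≈ 48.562.

48.562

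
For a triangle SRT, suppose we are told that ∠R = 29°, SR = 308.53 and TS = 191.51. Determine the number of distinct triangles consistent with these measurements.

SR·sin R = 308.53·sin(29°) ≈ 149.6.
Since SR sin R < TS < SR (149.6 < 191.51 < 308.53), two triangles exist.

2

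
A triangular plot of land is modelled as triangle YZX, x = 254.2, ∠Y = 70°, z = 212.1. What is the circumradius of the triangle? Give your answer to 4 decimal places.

143.4899

By the law of cosines, y² = z² + x² − 2·z·x·cos Y = 72723, so y ≈ 269.67.
Area = ½·z·x·sin Y ≈ 25332.
Circumradius = y/(2 sin Y) ≈ 143.49.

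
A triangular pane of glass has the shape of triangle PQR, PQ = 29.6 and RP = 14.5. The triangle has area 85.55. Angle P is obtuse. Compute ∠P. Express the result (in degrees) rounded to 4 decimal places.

156.5063

From area = ½·RP·PQ·sin P, we get sin P = 2·area/(RP·PQ) ≈ 0.39865.
Taking the obtuse solution, ∠P ≈ 156.51°.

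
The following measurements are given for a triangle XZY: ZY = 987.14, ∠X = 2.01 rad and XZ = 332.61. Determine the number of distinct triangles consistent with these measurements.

1

XZ·sin X = 332.61·sin(2.01 rad) ≈ 301.
Since ∠X is not acute, a triangle exists only if ZY > XZ; here ZY > XZ, so there is exactly one triangle.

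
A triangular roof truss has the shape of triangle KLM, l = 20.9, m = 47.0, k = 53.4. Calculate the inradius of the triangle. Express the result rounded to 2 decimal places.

Semiperimeter s = (53.4 + 20.9 + 47)/2 = 60.65.
Heron's formula: area = √(60.65·7.25·39.75·13.65) ≈ 488.45.
Inradius = area/s = 488.45/60.65 ≈ 8.0536.

r ≈ 8.05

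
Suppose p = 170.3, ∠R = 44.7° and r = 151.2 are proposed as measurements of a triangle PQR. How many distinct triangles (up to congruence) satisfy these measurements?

2

p·sin R = 170.3·sin(44.7°) ≈ 119.8.
Since p sin R < r < p (119.8 < 151.2 < 170.3), two triangles exist.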